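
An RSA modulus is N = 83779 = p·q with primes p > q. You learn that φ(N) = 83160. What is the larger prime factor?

421

φ(n) = (p−1)(q−1) = n − (p+q) + 1, so p + q = 83779 − 83160 + 1 = 620.
p and q are the roots of t² − 620t + 83779 = 0.
Discriminant: 620² − 4·83779 = 384400 − 335116 = 49284; √49284 = 222.
q = (620 − 222)/2 = 199, p = (620 + 222)/2 = 421.
Check: 199 · 421 = 83779.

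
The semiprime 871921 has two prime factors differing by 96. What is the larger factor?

Since p = q + 96, we have 871921 = q(q + 96), so q² + 96q − 871921 = 0.
Discriminant: 96² + 4·871921 = 9216 + 3487684 = 3496900; √3496900 = 1870.
q = (−96 + 1870)/2 = 887, and p = q + 96 = 983.
Check: 887 · 983 = 871921.

983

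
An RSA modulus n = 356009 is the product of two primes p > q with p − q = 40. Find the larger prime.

Since p = q + 40, we have 356009 = q(q + 40), so q² + 40q − 356009 = 0.
Discriminant: 40² + 4·356009 = 1600 + 1424036 = 1425636; √1425636 = 1194.
q = (−40 + 1194)/2 = 577, and p = q + 40 = 617.
Check: 577 · 617 = 356009.

617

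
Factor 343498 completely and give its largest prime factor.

71

343498 = 2 · 171749
171749 = 41 · 4189
4189 = 59 · 71
71 is prime.
So 343498 = 2 · 41 · 59 · 71; the largest prime factor is 71.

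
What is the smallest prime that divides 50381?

83

50381 is odd.
Digit sum 17, not divisible by 3.
Ends in 1: not divisible by 5.
7: 50381 = 7·7197 + 2
11: 50381 = 11·4580 + 1
13: 50381 = 13·3875 + 6
17: 50381 = 17·2963 + 10
19: 50381 = 19·2651 + 12
23: 50381 = 23·2190 + 11
29: 50381 = 29·1737 + 8
31: 50381 = 31·1625 + 6
37: 50381 = 37·1361 + 24
41: 50381 = 41·1228 + 33
43: 50381 = 43·1171 + 28
47: 50381 = 47·1071 + 44
53: 50381 = 53·950 + 31
59: 50381 = 59·853 + 54
61: 50381 = 61·825 + 56
67: 50381 = 67·751 + 64
71: 50381 = 71·709 + 42
73: 50381 = 73·690 + 11
79: 50381 = 79·637 + 58
83: 50381 = 83·607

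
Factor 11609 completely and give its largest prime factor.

47

11609 = 13 · 893
893 = 19 · 47
47 is prime.
So 11609 = 13 · 19 · 47; the largest prime factor is 47.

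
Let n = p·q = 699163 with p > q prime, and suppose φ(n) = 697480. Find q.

743

φ(n) = (p−1)(q−1) = n − (p+q) + 1, so p + q = 699163 − 697480 + 1 = 1684.
p and q are the roots of t² − 1684t + 699163 = 0.
Discriminant: 1684² − 4·699163 = 2835856 − 2796652 = 39204; √39204 = 198.
q = (1684 − 198)/2 = 743, p = (1684 + 198)/2 = 941.
Check: 743 · 941 = 699163.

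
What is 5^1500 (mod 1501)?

5^1 ≡ 5 (mod 1501)
5^2 ≡ 5^2 = 25 ≡ 25 (mod 1501)
5^4 ≡ 25^2 = 625 ≡ 625 (mod 1501)
5^8 ≡ 625^2 = 390625 ≡ 365 (mod 1501)
5^16 ≡ 365^2 = 133225 ≡ 1137 (mod 1501)
5^32 ≡ 1137^2 = 1292769 ≡ 408 (mod 1501)
5^64 ≡ 408^2 = 166464 ≡ 1354 (mod 1501)
5^128 ≡ 1354^2 = 1833316 ≡ 595 (mod 1501)
5^256 ≡ 595^2 = 354025 ≡ 1290 (mod 1501)
5^512 ≡ 1290^2 = 1664100 ≡ 992 (mod 1501)
5^1024 ≡ 992^2 = 984064 ≡ 909 (mod 1501)
1500 = 1024 + 256 + 128 + 64 + 16 + 8 + 4 in binary powers of 2.
So 5^1500 ≡ 909 · 1290 · 595 · 1354 · 1137 · 365 · 625 ≡ 64 (mod 1501).
Since 64 ≠ 1, base 5 is a Fermat witness: 1501 is composite.

64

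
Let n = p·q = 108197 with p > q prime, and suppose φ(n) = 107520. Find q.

φ(n) = (p−1)(q−1) = n − (p+q) + 1, so p + q = 108197 − 107520 + 1 = 678.
p and q are the roots of t² − 678t + 108197 = 0.
Discriminant: 678² − 4·108197 = 459684 − 432788 = 26896; √26896 = 164.
q = (678 − 164)/2 = 257, p = (678 + 164)/2 = 421.
Check: 257 · 421 = 108197.

257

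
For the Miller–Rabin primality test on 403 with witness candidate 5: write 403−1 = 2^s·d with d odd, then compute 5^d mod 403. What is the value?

403 − 1 = 402 = 2^1 · 201, so d = 201.
5^1 ≡ 5 (mod 403)
5^2 ≡ 5^2 = 25 ≡ 25 (mod 403)
5^4 ≡ 25^2 = 625 ≡ 222 (mod 403)
5^8 ≡ 222^2 = 49284 ≡ 118 (mod 403)
5^16 ≡ 118^2 = 13924 ≡ 222 (mod 403)
5^32 ≡ 222^2 = 49284 ≡ 118 (mod 403)
5^64 ≡ 118^2 = 13924 ≡ 222 (mod 403)
5^128 ≡ 222^2 = 49284 ≡ 118 (mod 403)
201 = 128 + 64 + 8 + 1 in binary powers of 2.
So 5^201 ≡ 118 · 222 · 118 · 5 ≡ 187 (mod 403).
Squaring chain: 187; never reaches −1, so base 5 is a Miller–Rabin witness that 403 is composite.

187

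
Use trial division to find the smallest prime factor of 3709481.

3709481 is odd.
Digit sum 32, not divisible by 3.
Ends in 1: not divisible by 5.
7: 3709481 = 7·529925 + 6
11: 3709481 = 11·337225 + 6
13: 3709481 = 13·285344 + 9
17: 3709481 = 17·218204 + 13
19: 3709481 = 19·195235 + 16
23: 3709481 = 23·161281 + 18
29: 3709481 = 29·127913 + 4
31: 3709481 = 31·119660 + 21
37: 3709481 = 37·100256 + 9
41: 3709481 = 41·90475 + 6
43: 3709481 = 43·86267

43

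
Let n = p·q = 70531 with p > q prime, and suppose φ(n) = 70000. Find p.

φ(n) = (p−1)(q−1) = n − (p+q) + 1, so p + q = 70531 − 70000 + 1 = 532.
p and q are the roots of t² − 532t + 70531 = 0.
Discriminant: 532² − 4·70531 = 283024 − 282124 = 900; √900 = 30.
q = (532 − 30)/2 = 251, p = (532 + 30)/2 = 281.
Check: 251 · 281 = 70531.

281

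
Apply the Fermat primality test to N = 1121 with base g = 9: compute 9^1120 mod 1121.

9^1 ≡ 9 (mod 1121)
9^2 ≡ 9^2 = 81 ≡ 81 (mod 1121)
9^4 ≡ 81^2 = 6561 ≡ 956 (mod 1121)
9^8 ≡ 956^2 = 913936 ≡ 321 (mod 1121)
9^16 ≡ 321^2 = 103041 ≡ 1030 (mod 1121)
9^32 ≡ 1030^2 = 1060900 ≡ 434 (mod 1121)
9^64 ≡ 434^2 = 188356 ≡ 28 (mod 1121)
9^128 ≡ 28^2 = 784 ≡ 784 (mod 1121)
9^256 ≡ 784^2 = 614656 ≡ 348 (mod 1121)
9^512 ≡ 348^2 = 121104 ≡ 36 (mod 1121)
9^1024 ≡ 36^2 = 1296 ≡ 175 (mod 1121)
1120 = 1024 + 64 + 32 in binary powers of 2.
So 9^1120 ≡ 175 · 28 · 434 ≡ 63 (mod 1121).
Since 63 ≠ 1, base 9 is a Fermat witness: 1121 is composite.

63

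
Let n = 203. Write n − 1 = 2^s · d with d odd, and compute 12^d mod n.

203 − 1 = 202 = 2^1 · 101, so d = 101.
12^1 ≡ 12 (mod 203)
12^2 ≡ 12^2 = 144 ≡ 144 (mod 203)
12^4 ≡ 144^2 = 20736 ≡ 30 (mod 203)
12^8 ≡ 30^2 = 900 ≡ 88 (mod 203)
12^16 ≡ 88^2 = 7744 ≡ 30 (mod 203)
12^32 ≡ 30^2 = 900 ≡ 88 (mod 203)
12^64 ≡ 88^2 = 7744 ≡ 30 (mod 203)
101 = 64 + 32 + 4 + 1 in binary powers of 2.
So 12^101 ≡ 30 · 88 · 30 · 12 ≡ 157 (mod 203).
Squaring chain: 157; never reaches −1, so base 12 is a Miller–Rabin witness that 203 is composite.

157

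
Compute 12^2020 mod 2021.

12^1 ≡ 12 (mod 2021)
12^2 ≡ 12^2 = 144 ≡ 144 (mod 2021)
12^4 ≡ 144^2 = 20736 ≡ 526 (mod 2021)
12^8 ≡ 526^2 = 276676 ≡ 1820 (mod 2021)
12^16 ≡ 1820^2 = 3312400 ≡ 2002 (mod 2021)
12^32 ≡ 2002^2 = 4008004 ≡ 361 (mod 2021)
12^64 ≡ 361^2 = 130321 ≡ 977 (mod 2021)
12^128 ≡ 977^2 = 954529 ≡ 617 (mod 2021)
12^256 ≡ 617^2 = 380689 ≡ 741 (mod 2021)
12^512 ≡ 741^2 = 549081 ≡ 1390 (mod 2021)
12^1024 ≡ 1390^2 = 1932100 ≡ 24 (mod 2021)
2020 = 1024 + 512 + 256 + 128 + 64 + 32 + 4 in binary powers of 2.
So 12^2020 ≡ 24 · 1390 · 741 · 617 · 977 · 361 · 526 ≡ 397 (mod 2021).
Since 397 ≠ 1, base 12 is a Fermat witness: 2021 is composite.

397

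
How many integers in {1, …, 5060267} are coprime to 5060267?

Factor: 5060267 = 157 · 167 · 193.
φ(5060267) = (157−1) · (167−1) · (193−1) = 156 · 166 · 192 = 4972032.

4972032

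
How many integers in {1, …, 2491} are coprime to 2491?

2392

Factor: 2491 = 47 · 53.
φ(2491) = (47−1) · (53−1) = 46 · 52 = 2392.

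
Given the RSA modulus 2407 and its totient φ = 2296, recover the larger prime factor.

83

φ(n) = (p−1)(q−1) = n − (p+q) + 1, so p + q = 2407 − 2296 + 1 = 112.
p and q are the roots of t² − 112t + 2407 = 0.
Discriminant: 112² − 4·2407 = 12544 − 9628 = 2916; √2916 = 54.
q = (112 − 54)/2 = 29, p = (112 + 54)/2 = 83.
Check: 29 · 83 = 2407.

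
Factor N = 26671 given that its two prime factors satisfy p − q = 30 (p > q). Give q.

149

Since p = q + 30, we have 26671 = q(q + 30), so q² + 30q − 26671 = 0.
Discriminant: 30² + 4·26671 = 900 + 106684 = 107584; √107584 = 328.
q = (−30 + 328)/2 = 149, and p = q + 30 = 179.
Check: 149 · 179 = 26671.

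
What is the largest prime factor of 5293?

79

5293 = 67 · 79
79 is prime.
So 5293 = 67 · 79; the largest prime factor is 79.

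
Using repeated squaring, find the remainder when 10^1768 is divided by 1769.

10^1 ≡ 10 (mod 1769)
10^2 ≡ 10^2 = 100 ≡ 100 (mod 1769)
10^4 ≡ 100^2 = 10000 ≡ 1155 (mod 1769)
10^8 ≡ 1155^2 = 1334025 ≡ 199 (mod 1769)
10^16 ≡ 199^2 = 39601 ≡ 683 (mod 1769)
10^32 ≡ 683^2 = 466489 ≡ 1242 (mod 1769)
10^64 ≡ 1242^2 = 1542564 ≡ 1765 (mod 1769)
10^128 ≡ 1765^2 = 3115225 ≡ 16 (mod 1769)
10^256 ≡ 16^2 = 256 ≡ 256 (mod 1769)
10^512 ≡ 256^2 = 65536 ≡ 83 (mod 1769)
10^1024 ≡ 83^2 = 6889 ≡ 1582 (mod 1769)
1768 = 1024 + 512 + 128 + 64 + 32 + 8 in binary powers of 2.
So 10^1768 ≡ 1582 · 83 · 16 · 1765 · 1242 · 199 ≡ 1184 (mod 1769).
Since 1184 ≠ 1, base 10 is a Fermat witness: 1769 is composite.

1184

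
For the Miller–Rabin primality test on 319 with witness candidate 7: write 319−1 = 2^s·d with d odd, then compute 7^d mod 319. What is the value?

74

319 − 1 = 318 = 2^1 · 159, so d = 159.
7^1 ≡ 7 (mod 319)
7^2 ≡ 7^2 = 49 ≡ 49 (mod 319)
7^4 ≡ 49^2 = 2401 ≡ 168 (mod 319)
7^8 ≡ 168^2 = 28224 ≡ 152 (mod 319)
7^16 ≡ 152^2 = 23104 ≡ 136 (mod 319)
7^32 ≡ 136^2 = 18496 ≡ 313 (mod 319)
7^64 ≡ 313^2 = 97969 ≡ 36 (mod 319)
7^128 ≡ 36^2 = 1296 ≡ 20 (mod 319)
159 = 128 + 16 + 8 + 4 + 2 + 1 in binary powers of 2.
So 7^159 ≡ 20 · 136 · 152 · 168 · 49 · 7 ≡ 74 (mod 319).
Squaring chain: 74; never reaches −1, so base 7 is a Miller–Rabin witness that 319 is composite.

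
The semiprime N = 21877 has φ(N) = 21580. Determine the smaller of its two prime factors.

φ(n) = (p−1)(q−1) = n − (p+q) + 1, so p + q = 21877 − 21580 + 1 = 298.
p and q are the roots of t² − 298t + 21877 = 0.
Discriminant: 298² − 4·21877 = 88804 − 87508 = 1296; √1296 = 36.
q = (298 − 36)/2 = 131, p = (298 + 36)/2 = 167.
Check: 131 · 167 = 21877.

131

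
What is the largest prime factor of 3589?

3589 = 37 · 97
97 is prime.
So 3589 = 37 · 97; the largest prime factor is 97.

97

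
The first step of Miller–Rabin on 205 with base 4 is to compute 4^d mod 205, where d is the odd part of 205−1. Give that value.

205 − 1 = 204 = 2^2 · 51, so d = 51.
4^1 ≡ 4 (mod 205)
4^2 ≡ 4^2 = 16 ≡ 16 (mod 205)
4^4 ≡ 16^2 = 256 ≡ 51 (mod 205)
4^8 ≡ 51^2 = 2601 ≡ 141 (mod 205)
4^16 ≡ 141^2 = 19881 ≡ 201 (mod 205)
4^32 ≡ 201^2 = 40401 ≡ 16 (mod 205)
51 = 32 + 16 + 2 + 1 in binary powers of 2.
So 4^51 ≡ 16 · 201 · 16 · 4 ≡ 4 (mod 205).
Squaring chain: 4 → 16; never reaches −1, so base 4 is a Miller–Rabin witness that 205 is composite.

4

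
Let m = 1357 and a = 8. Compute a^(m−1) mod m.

374

8^1 ≡ 8 (mod 1357)
8^2 ≡ 8^2 = 64 ≡ 64 (mod 1357)
8^4 ≡ 64^2 = 4096 ≡ 25 (mod 1357)
8^8 ≡ 25^2 = 625 ≡ 625 (mod 1357)
8^16 ≡ 625^2 = 390625 ≡ 1166 (mod 1357)
8^32 ≡ 1166^2 = 1359556 ≡ 1199 (mod 1357)
8^64 ≡ 1199^2 = 1437601 ≡ 538 (mod 1357)
8^128 ≡ 538^2 = 289444 ≡ 403 (mod 1357)
8^256 ≡ 403^2 = 162409 ≡ 926 (mod 1357)
8^512 ≡ 926^2 = 857476 ≡ 1209 (mod 1357)
8^1024 ≡ 1209^2 = 1461681 ≡ 192 (mod 1357)
1356 = 1024 + 256 + 64 + 8 + 4 in binary powers of 2.
So 8^1356 ≡ 192 · 926 · 538 · 625 · 25 ≡ 374 (mod 1357).
Since 374 ≠ 1, base 8 is a Fermat witness: 1357 is composite.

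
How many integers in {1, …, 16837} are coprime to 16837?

16576

Factor: 16837 = 113 · 149.
φ(16837) = (113−1) · (149−1) = 112 · 148 = 16576.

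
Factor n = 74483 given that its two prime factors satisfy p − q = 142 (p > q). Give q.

211

Since p = q + 142, we have 74483 = q(q + 142), so q² + 142q − 74483 = 0.
Discriminant: 142² + 4·74483 = 20164 + 297932 = 318096; √318096 = 564.
q = (−142 + 564)/2 = 211, and p = q + 142 = 353.
Check: 211 · 353 = 74483.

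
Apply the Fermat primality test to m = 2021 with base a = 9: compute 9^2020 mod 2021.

9^1 ≡ 9 (mod 2021)
9^2 ≡ 9^2 = 81 ≡ 81 (mod 2021)
9^4 ≡ 81^2 = 6561 ≡ 498 (mod 2021)
9^8 ≡ 498^2 = 248004 ≡ 1442 (mod 2021)
9^16 ≡ 1442^2 = 2079364 ≡ 1776 (mod 2021)
9^32 ≡ 1776^2 = 3154176 ≡ 1416 (mod 2021)
9^64 ≡ 1416^2 = 2005056 ≡ 224 (mod 2021)
9^128 ≡ 224^2 = 50176 ≡ 1672 (mod 2021)
9^256 ≡ 1672^2 = 2795584 ≡ 541 (mod 2021)
9^512 ≡ 541^2 = 292681 ≡ 1657 (mod 2021)
9^1024 ≡ 1657^2 = 2745649 ≡ 1131 (mod 2021)
2020 = 1024 + 512 + 256 + 128 + 64 + 32 + 4 in binary powers of 2.
So 9^2020 ≡ 1131 · 1657 · 541 · 1672 · 224 · 1416 · 498 ≡ 1358 (mod 2021).
Since 1358 ≠ 1, base 9 is a Fermat witness: 2021 is composite.

1358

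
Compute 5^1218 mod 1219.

5^1 ≡ 5 (mod 1219)
5^2 ≡ 5^2 = 25 ≡ 25 (mod 1219)
5^4 ≡ 25^2 = 625 ≡ 625 (mod 1219)
5^8 ≡ 625^2 = 390625 ≡ 545 (mod 1219)
5^16 ≡ 545^2 = 297025 ≡ 808 (mod 1219)
5^32 ≡ 808^2 = 652864 ≡ 699 (mod 1219)
5^64 ≡ 699^2 = 488601 ≡ 1001 (mod 1219)
5^128 ≡ 1001^2 = 1002001 ≡ 1202 (mod 1219)
5^256 ≡ 1202^2 = 1444804 ≡ 289 (mod 1219)
5^512 ≡ 289^2 = 83521 ≡ 629 (mod 1219)
5^1024 ≡ 629^2 = 395641 ≡ 685 (mod 1219)
1218 = 1024 + 128 + 64 + 2 in binary powers of 2.
So 5^1218 ≡ 685 · 1202 · 1001 · 25 ≡ 453 (mod 1219).
Since 453 ≠ 1, base 5 is a Fermat witness: 1219 is composite.

453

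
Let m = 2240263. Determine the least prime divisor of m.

71

2240263 is odd.
Digit sum 19, not divisible by 3.
Ends in 3: not divisible by 5.
7: 2240263 = 7·320037 + 4
11: 2240263 = 11·203660 + 3
13: 2240263 = 13·172327 + 12
17: 2240263 = 17·131780 + 3
19: 2240263 = 19·117908 + 11
23: 2240263 = 23·97402 + 17
29: 2240263 = 29·77250 + 13
31: 2240263 = 31·72266 + 17
37: 2240263 = 37·60547 + 24
41: 2240263 = 41·54640 + 23
43: 2240263 = 43·52099 + 6
47: 2240263 = 47·47665 + 8
53: 2240263 = 53·42269 + 6
59: 2240263 = 59·37970 + 33
61: 2240263 = 61·36725 + 38
67: 2240263 = 67·33436 + 51
71: 2240263 = 71·31553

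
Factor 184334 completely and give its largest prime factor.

184334 = 2 · 92167
92167 = 37 · 2491
2491 = 47 · 53
53 is prime.
So 184334 = 2 · 37 · 47 · 53; the largest prime factor is 53.

53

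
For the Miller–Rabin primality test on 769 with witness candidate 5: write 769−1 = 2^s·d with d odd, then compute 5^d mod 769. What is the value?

769 − 1 = 768 = 2^8 · 3, so d = 3.
5^1 ≡ 5 (mod 769)
5^2 ≡ 5^2 = 25 ≡ 25 (mod 769)
3 = 2 + 1 in binary powers of 2.
So 5^3 ≡ 25 · 5 ≡ 125 (mod 769).
Squaring chain: 125 → 245 → 43 → 311 → 596 → 707 → 768 → 1; reaches −1, so base 5 does not prove 769 composite.

125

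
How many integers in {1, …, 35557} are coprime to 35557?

33480

Factor: 35557 = 31^2 · 37.
φ(35557) = 31^1·(31−1) · (37−1) = 930 · 36 = 33480.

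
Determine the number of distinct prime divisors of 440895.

440895 = 3 · 146965
146965 = 5 · 29393
29393 = 7 · 4199
4199 = 13 · 323
323 = 17 · 19
440895 = 3 · 5 · 7 · 13 · 17 · 19, which has 6 distinct prime factors.

6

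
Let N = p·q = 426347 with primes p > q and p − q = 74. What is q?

Since p = q + 74, we have 426347 = q(q + 74), so q² + 74q − 426347 = 0.
Discriminant: 74² + 4·426347 = 5476 + 1705388 = 1710864; √1710864 = 1308.
q = (−74 + 1308)/2 = 617, and p = q + 74 = 691.
Check: 617 · 691 = 426347.

617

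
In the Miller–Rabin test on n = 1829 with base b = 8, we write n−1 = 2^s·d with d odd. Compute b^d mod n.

157

1829 − 1 = 1828 = 2^2 · 457, so d = 457.
8^1 ≡ 8 (mod 1829)
8^2 ≡ 8^2 = 64 ≡ 64 (mod 1829)
8^4 ≡ 64^2 = 4096 ≡ 438 (mod 1829)
8^8 ≡ 438^2 = 191844 ≡ 1628 (mod 1829)
8^16 ≡ 1628^2 = 2650384 ≡ 163 (mod 1829)
8^32 ≡ 163^2 = 26569 ≡ 963 (mod 1829)
8^64 ≡ 963^2 = 927369 ≡ 66 (mod 1829)
8^128 ≡ 66^2 = 4356 ≡ 698 (mod 1829)
8^256 ≡ 698^2 = 487204 ≡ 690 (mod 1829)
457 = 256 + 128 + 64 + 8 + 1 in binary powers of 2.
So 8^457 ≡ 690 · 698 · 66 · 1628 · 8 ≡ 157 (mod 1829).
Squaring chain: 157 → 872; never reaches −1, so base 8 is a Miller–Rabin witness that 1829 is composite.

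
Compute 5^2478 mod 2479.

5^1 ≡ 5 (mod 2479)
5^2 ≡ 5^2 = 25 ≡ 25 (mod 2479)
5^4 ≡ 25^2 = 625 ≡ 625 (mod 2479)
5^8 ≡ 625^2 = 390625 ≡ 1422 (mod 2479)
5^16 ≡ 1422^2 = 2022084 ≡ 1699 (mod 2479)
5^32 ≡ 1699^2 = 2886601 ≡ 1045 (mod 2479)
5^64 ≡ 1045^2 = 1092025 ≡ 1265 (mod 2479)
5^128 ≡ 1265^2 = 1600225 ≡ 1270 (mod 2479)
5^256 ≡ 1270^2 = 1612900 ≡ 1550 (mod 2479)
5^512 ≡ 1550^2 = 2402500 ≡ 349 (mod 2479)
5^1024 ≡ 349^2 = 121801 ≡ 330 (mod 2479)
5^2048 ≡ 330^2 = 108900 ≡ 2303 (mod 2479)
2478 = 2048 + 256 + 128 + 32 + 8 + 4 + 2 in binary powers of 2.
So 5^2478 ≡ 2303 · 1550 · 1270 · 1045 · 1422 · 625 · 25 ≡ 545 (mod 2479).
Since 545 ≠ 1, base 5 is a Fermat witness: 2479 is composite.

545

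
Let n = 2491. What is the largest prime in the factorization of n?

2491 = 47 · 53
53 is prime.
So 2491 = 47 · 53; the largest prime factor is 53.

53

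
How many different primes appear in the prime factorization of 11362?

11362 = 2 · 5681
5681 = 13 · 437
437 = 19 · 23
11362 = 2 · 13 · 19 · 23, which has 4 distinct prime factors.

4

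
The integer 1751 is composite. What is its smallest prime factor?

1751 is odd.
Digit sum 14, not divisible by 3.
Ends in 1: not divisible by 5.
7: 1751 = 7·250 + 1
11: 1751 = 11·159 + 2
13: 1751 = 13·134 + 9
17: 1751 = 17·103

17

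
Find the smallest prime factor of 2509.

2509 is odd.
Digit sum 16, not divisible by 3.
Ends in 9: not divisible by 5.
7: 2509 = 7·358 + 3
11: 2509 = 11·228 + 1
13: 2509 = 13·193

13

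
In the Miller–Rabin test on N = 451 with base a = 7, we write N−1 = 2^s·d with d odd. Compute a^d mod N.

451 − 1 = 450 = 2^1 · 225, so d = 225.
7^1 ≡ 7 (mod 451)
7^2 ≡ 7^2 = 49 ≡ 49 (mod 451)
7^4 ≡ 49^2 = 2401 ≡ 146 (mod 451)
7^8 ≡ 146^2 = 21316 ≡ 119 (mod 451)
7^16 ≡ 119^2 = 14161 ≡ 180 (mod 451)
7^32 ≡ 180^2 = 32400 ≡ 379 (mod 451)
7^64 ≡ 379^2 = 143641 ≡ 223 (mod 451)
7^128 ≡ 223^2 = 49729 ≡ 119 (mod 451)
225 = 128 + 64 + 32 + 1 in binary powers of 2.
So 7^225 ≡ 119 · 223 · 379 · 7 ≡ 208 (mod 451).
Squaring chain: 208; never reaches −1, so base 7 is a Miller–Rabin witness that 451 is composite.

208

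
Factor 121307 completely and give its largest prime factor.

121307 = 29 · 4183
4183 = 47 · 89
89 is prime.
So 121307 = 29 · 47 · 89; the largest prime factor is 89.

89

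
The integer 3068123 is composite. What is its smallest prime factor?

71

3068123 is odd.
Digit sum 23, not divisible by 3.
Ends in 3: not divisible by 5.
7: 3068123 = 7·438303 + 2
11: 3068123 = 11·278920 + 3
13: 3068123 = 13·236009 + 6
17: 3068123 = 17·180477 + 14
19: 3068123 = 19·161480 + 3
23: 3068123 = 23·133396 + 15
29: 3068123 = 29·105797 + 10
31: 3068123 = 31·98971 + 22
37: 3068123 = 37·82922 + 9
41: 3068123 = 41·74832 + 11
43: 3068123 = 43·71351 + 30
47: 3068123 = 47·65279 + 10
53: 3068123 = 53·57889 + 6
59: 3068123 = 59·52002 + 5
61: 3068123 = 61·50297 + 6
67: 3068123 = 67·45792 + 59
71: 3068123 = 71·43213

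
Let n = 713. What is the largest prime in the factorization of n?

31

713 = 23 · 31
31 is prime.
So 713 = 23 · 31; the largest prime factor is 31.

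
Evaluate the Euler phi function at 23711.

Factor: 23711 = 131 · 181.
φ(23711) = (131−1) · (181−1) = 130 · 180 = 23400.

23400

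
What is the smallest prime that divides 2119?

13

2119 is odd.
Digit sum 13, not divisible by 3.
Ends in 9: not divisible by 5.
7: 2119 = 7·302 + 5
11: 2119 = 11·192 + 7
13: 2119 = 13·163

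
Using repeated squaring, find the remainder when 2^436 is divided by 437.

358

2^1 ≡ 2 (mod 437)
2^2 ≡ 2^2 = 4 ≡ 4 (mod 437)
2^4 ≡ 4^2 = 16 ≡ 16 (mod 437)
2^8 ≡ 16^2 = 256 ≡ 256 (mod 437)
2^16 ≡ 256^2 = 65536 ≡ 423 (mod 437)
2^32 ≡ 423^2 = 178929 ≡ 196 (mod 437)
2^64 ≡ 196^2 = 38416 ≡ 397 (mod 437)
2^128 ≡ 397^2 = 157609 ≡ 289 (mod 437)
2^256 ≡ 289^2 = 83521 ≡ 54 (mod 437)
436 = 256 + 128 + 32 + 16 + 4 in binary powers of 2.
So 2^436 ≡ 54 · 289 · 196 · 423 · 16 ≡ 358 (mod 437).
Since 358 ≠ 1, base 2 is a Fermat witness: 437 is composite.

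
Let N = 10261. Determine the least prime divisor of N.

10261 is odd.
Digit sum 10, not divisible by 3.
Ends in 1: not divisible by 5.
7: 10261 = 7·1465 + 6
11: 10261 = 11·932 + 9
13: 10261 = 13·789 + 4
17: 10261 = 17·603 + 10
19: 10261 = 19·540 + 1
23: 10261 = 23·446 + 3
29: 10261 = 29·353 + 24
31: 10261 = 31·331

31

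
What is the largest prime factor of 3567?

3567 = 3 · 1189
1189 = 29 · 41
41 is prime.
So 3567 = 3 · 29 · 41; the largest prime factor is 41.

41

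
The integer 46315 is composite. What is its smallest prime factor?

5

46315 is odd.
Digit sum 19, not divisible by 3.
Ends in 5: divisible by 5.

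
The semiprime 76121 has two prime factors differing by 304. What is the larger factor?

Since p = q + 304, we have 76121 = q(q + 304), so q² + 304q − 76121 = 0.
Discriminant: 304² + 4·76121 = 92416 + 304484 = 396900; √396900 = 630.
q = (−304 + 630)/2 = 163, and p = q + 304 = 467.
Check: 163 · 467 = 76121.

467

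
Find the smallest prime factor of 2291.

29

2291 is odd.
Digit sum 14, not divisible by 3.
Ends in 1: not divisible by 5.
7: 2291 = 7·327 + 2
11: 2291 = 11·208 + 3
13: 2291 = 13·176 + 3
17: 2291 = 17·134 + 13
19: 2291 = 19·120 + 11
23: 2291 = 23·99 + 14
29: 2291 = 29·79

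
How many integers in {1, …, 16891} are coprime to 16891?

13608

Factor: 16891 = 7 · 19 · 127.
φ(16891) = (7−1) · (19−1) · (127−1) = 6 · 18 · 126 = 13608.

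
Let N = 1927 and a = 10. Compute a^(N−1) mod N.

1076

10^1 ≡ 10 (mod 1927)
10^2 ≡ 10^2 = 100 ≡ 100 (mod 1927)
10^4 ≡ 100^2 = 10000 ≡ 365 (mod 1927)
10^8 ≡ 365^2 = 133225 ≡ 262 (mod 1927)
10^16 ≡ 262^2 = 68644 ≡ 1199 (mod 1927)
10^32 ≡ 1199^2 = 1437601 ≡ 59 (mod 1927)
10^64 ≡ 59^2 = 3481 ≡ 1554 (mod 1927)
10^128 ≡ 1554^2 = 2414916 ≡ 385 (mod 1927)
10^256 ≡ 385^2 = 148225 ≡ 1773 (mod 1927)
10^512 ≡ 1773^2 = 3143529 ≡ 592 (mod 1927)
10^1024 ≡ 592^2 = 350464 ≡ 1677 (mod 1927)
1926 = 1024 + 512 + 256 + 128 + 4 + 2 in binary powers of 2.
So 10^1926 ≡ 1677 · 592 · 1773 · 385 · 365 · 100 ≡ 1076 (mod 1927).
Since 1076 ≠ 1, base 10 is a Fermat witness: 1927 is composite.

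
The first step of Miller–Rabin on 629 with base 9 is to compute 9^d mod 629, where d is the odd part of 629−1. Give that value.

629 − 1 = 628 = 2^2 · 157, so d = 157.
9^1 ≡ 9 (mod 629)
9^2 ≡ 9^2 = 81 ≡ 81 (mod 629)
9^4 ≡ 81^2 = 6561 ≡ 271 (mod 629)
9^8 ≡ 271^2 = 73441 ≡ 477 (mod 629)
9^16 ≡ 477^2 = 227529 ≡ 460 (mod 629)
9^32 ≡ 460^2 = 211600 ≡ 256 (mod 629)
9^64 ≡ 256^2 = 65536 ≡ 120 (mod 629)
9^128 ≡ 120^2 = 14400 ≡ 562 (mod 629)
157 = 128 + 16 + 8 + 4 + 1 in binary powers of 2.
So 9^157 ≡ 562 · 460 · 477 · 271 · 9 ≡ 382 (mod 629).
Squaring chain: 382 → 625; never reaches −1, so base 9 is a Miller–Rabin witness that 629 is composite.

382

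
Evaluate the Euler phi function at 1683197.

Factor: 1683197 = 71 · 151 · 157.
φ(1683197) = (71−1) · (151−1) · (157−1) = 70 · 150 · 156 = 1638000.

1638000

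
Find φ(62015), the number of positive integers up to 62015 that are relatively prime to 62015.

Factor: 62015 = 5 · 79 · 157.
φ(62015) = (5−1) · (79−1) · (157−1) = 4 · 78 · 156 = 48672.

48672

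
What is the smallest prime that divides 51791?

67

51791 is odd.
Digit sum 23, not divisible by 3.
Ends in 1: not divisible by 5.
7: 51791 = 7·7398 + 5
11: 51791 = 11·4708 + 3
13: 51791 = 13·3983 + 12
17: 51791 = 17·3046 + 9
19: 51791 = 19·2725 + 16
23: 51791 = 23·2251 + 18
29: 51791 = 29·1785 + 26
31: 51791 = 31·1670 + 21
37: 51791 = 37·1399 + 28
41: 51791 = 41·1263 + 8
43: 51791 = 43·1204 + 19
47: 51791 = 47·1101 + 44
53: 51791 = 53·977 + 10
59: 51791 = 59·877 + 48
61: 51791 = 61·849 + 2
67: 51791 = 67·773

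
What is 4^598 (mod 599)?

4^1 ≡ 4 (mod 599)
4^2 ≡ 4^2 = 16 ≡ 16 (mod 599)
4^4 ≡ 16^2 = 256 ≡ 256 (mod 599)
4^8 ≡ 256^2 = 65536 ≡ 245 (mod 599)
4^16 ≡ 245^2 = 60025 ≡ 125 (mod 599)
4^32 ≡ 125^2 = 15625 ≡ 51 (mod 599)
4^64 ≡ 51^2 = 2601 ≡ 205 (mod 599)
4^128 ≡ 205^2 = 42025 ≡ 95 (mod 599)
4^256 ≡ 95^2 = 9025 ≡ 40 (mod 599)
4^512 ≡ 40^2 = 1600 ≡ 402 (mod 599)
598 = 512 + 64 + 16 + 4 + 2 in binary powers of 2.
So 4^598 ≡ 402 · 205 · 125 · 256 · 16 ≡ 1 (mod 599).
Since the result is 1, base 4 gives no evidence that 599 is composite.

1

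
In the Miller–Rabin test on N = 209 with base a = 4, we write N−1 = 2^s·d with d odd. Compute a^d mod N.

9

209 − 1 = 208 = 2^4 · 13, so d = 13.
4^1 ≡ 4 (mod 209)
4^2 ≡ 4^2 = 16 ≡ 16 (mod 209)
4^4 ≡ 16^2 = 256 ≡ 47 (mod 209)
4^8 ≡ 47^2 = 2209 ≡ 119 (mod 209)
13 = 8 + 4 + 1 in binary powers of 2.
So 4^13 ≡ 119 · 47 · 4 ≡ 9 (mod 209).
Squaring chain: 9 → 81 → 82 → 36; never reaches −1, so base 4 is a Miller–Rabin witness that 209 is composite.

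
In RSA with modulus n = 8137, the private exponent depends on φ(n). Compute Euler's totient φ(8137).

Factor: 8137 = 79 · 103.
φ(8137) = (79−1) · (103−1) = 78 · 102 = 7956.

7956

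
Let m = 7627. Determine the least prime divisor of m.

7627 is odd.
Digit sum 22, not divisible by 3.
Ends in 7: not divisible by 5.
7: 7627 = 7·1089 + 4
11: 7627 = 11·693 + 4
13: 7627 = 13·586 + 9
17: 7627 = 17·448 + 11
19: 7627 = 19·401 + 8
23: 7627 = 23·331 + 14
29: 7627 = 29·263

29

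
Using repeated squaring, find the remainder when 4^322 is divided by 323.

4^1 ≡ 4 (mod 323)
4^2 ≡ 4^2 = 16 ≡ 16 (mod 323)
4^4 ≡ 16^2 = 256 ≡ 256 (mod 323)
4^8 ≡ 256^2 = 65536 ≡ 290 (mod 323)
4^16 ≡ 290^2 = 84100 ≡ 120 (mod 323)
4^32 ≡ 120^2 = 14400 ≡ 188 (mod 323)
4^64 ≡ 188^2 = 35344 ≡ 137 (mod 323)
4^128 ≡ 137^2 = 18769 ≡ 35 (mod 323)
4^256 ≡ 35^2 = 1225 ≡ 256 (mod 323)
322 = 256 + 64 + 2 in binary powers of 2.
So 4^322 ≡ 256 · 137 · 16 ≡ 101 (mod 323).
Since 101 ≠ 1, base 4 is a Fermat witness: 323 is composite.

101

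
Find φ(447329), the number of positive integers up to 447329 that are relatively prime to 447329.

428400

Factor: 447329 = 43 · 101 · 103.
φ(447329) = (43−1) · (101−1) · (103−1) = 42 · 100 · 102 = 428400.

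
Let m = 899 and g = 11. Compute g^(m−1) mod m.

382

11^1 ≡ 11 (mod 899)
11^2 ≡ 11^2 = 121 ≡ 121 (mod 899)
11^4 ≡ 121^2 = 14641 ≡ 257 (mod 899)
11^8 ≡ 257^2 = 66049 ≡ 422 (mod 899)
11^16 ≡ 422^2 = 178084 ≡ 82 (mod 899)
11^32 ≡ 82^2 = 6724 ≡ 431 (mod 899)
11^64 ≡ 431^2 = 185761 ≡ 567 (mod 899)
11^128 ≡ 567^2 = 321489 ≡ 546 (mod 899)
11^256 ≡ 546^2 = 298116 ≡ 547 (mod 899)
11^512 ≡ 547^2 = 299209 ≡ 741 (mod 899)
898 = 512 + 256 + 128 + 2 in binary powers of 2.
So 11^898 ≡ 741 · 547 · 546 · 121 ≡ 382 (mod 899).
Since 382 ≠ 1, base 11 is a Fermat witness: 899 is composite.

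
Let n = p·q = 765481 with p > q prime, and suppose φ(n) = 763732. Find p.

φ(n) = (p−1)(q−1) = n − (p+q) + 1, so p + q = 765481 − 763732 + 1 = 1750.
p and q are the roots of t² − 1750t + 765481 = 0.
Discriminant: 1750² − 4·765481 = 3062500 − 3061924 = 576; √576 = 24.
q = (1750 − 24)/2 = 863, p = (1750 + 24)/2 = 887.
Check: 863 · 887 = 765481.

887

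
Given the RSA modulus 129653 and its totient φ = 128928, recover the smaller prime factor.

φ(n) = (p−1)(q−1) = n − (p+q) + 1, so p + q = 129653 − 128928 + 1 = 726.
p and q are the roots of t² − 726t + 129653 = 0.
Discriminant: 726² − 4·129653 = 527076 − 518612 = 8464; √8464 = 92.
q = (726 − 92)/2 = 317, p = (726 + 92)/2 = 409.
Check: 317 · 409 = 129653.

317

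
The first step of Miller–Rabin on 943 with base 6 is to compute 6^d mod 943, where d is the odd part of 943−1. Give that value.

943 − 1 = 942 = 2^1 · 471, so d = 471.
6^1 ≡ 6 (mod 943)
6^2 ≡ 6^2 = 36 ≡ 36 (mod 943)
6^4 ≡ 36^2 = 1296 ≡ 353 (mod 943)
6^8 ≡ 353^2 = 124609 ≡ 133 (mod 943)
6^16 ≡ 133^2 = 17689 ≡ 715 (mod 943)
6^32 ≡ 715^2 = 511225 ≡ 119 (mod 943)
6^64 ≡ 119^2 = 14161 ≡ 16 (mod 943)
6^128 ≡ 16^2 = 256 ≡ 256 (mod 943)
6^256 ≡ 256^2 = 65536 ≡ 469 (mod 943)
471 = 256 + 128 + 64 + 16 + 4 + 2 + 1 in binary powers of 2.
So 6^471 ≡ 469 · 256 · 16 · 715 · 353 · 36 · 6 ≡ 177 (mod 943).
Squaring chain: 177; never reaches −1, so base 6 is a Miller–Rabin witness that 943 is composite.

177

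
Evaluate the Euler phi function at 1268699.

Factor: 1268699 = 71 · 107 · 167.
φ(1268699) = (71−1) · (107−1) · (167−1) = 70 · 106 · 166 = 1231720.

1231720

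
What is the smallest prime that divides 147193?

147193 is odd.
Digit sum 25, not divisible by 3.
Ends in 3: not divisible by 5.
7: 147193 = 7·21027 + 4
11: 147193 = 11·13381 + 2
13: 147193 = 13·11322 + 7
17: 147193 = 17·8658 + 7
19: 147193 = 19·7747

19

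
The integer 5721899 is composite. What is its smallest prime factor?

5721899 is odd.
Digit sum 41, not divisible by 3.
Ends in 9: not divisible by 5.
7: 5721899 = 7·817414 + 1
11: 5721899 = 11·520172 + 7
13: 5721899 = 13·440146 + 1
17: 5721899 = 17·336582 + 5
19: 5721899 = 19·301152 + 11
23: 5721899 = 23·248778 + 5
29: 5721899 = 29·197306 + 25
31: 5721899 = 31·184577 + 12
37: 5721899 = 37·154645 + 34
41: 5721899 = 41·139558 + 21
43: 5721899 = 43·133067 + 18
47: 5721899 = 47·121742 + 25
53: 5721899 = 53·107960 + 19
59: 5721899 = 59·96981 + 20
61: 5721899 = 61·93801 + 38
67: 5721899 = 67·85401 + 32
71: 5721899 = 71·80590 + 9
73: 5721899 = 73·78382 + 13
79: 5721899 = 79·72429 + 8
83: 5721899 = 83·68938 + 45
89: 5721899 = 89·64291

89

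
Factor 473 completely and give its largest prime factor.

473 = 11 · 43
43 is prime.
So 473 = 11 · 43; the largest prime factor is 43.

43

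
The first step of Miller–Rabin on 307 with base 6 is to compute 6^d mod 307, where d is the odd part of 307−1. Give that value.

1

307 − 1 = 306 = 2^1 · 153, so d = 153.
6^1 ≡ 6 (mod 307)
6^2 ≡ 6^2 = 36 ≡ 36 (mod 307)
6^4 ≡ 36^2 = 1296 ≡ 68 (mod 307)
6^8 ≡ 68^2 = 4624 ≡ 19 (mod 307)
6^16 ≡ 19^2 = 361 ≡ 54 (mod 307)
6^32 ≡ 54^2 = 2916 ≡ 153 (mod 307)
6^64 ≡ 153^2 = 23409 ≡ 77 (mod 307)
6^128 ≡ 77^2 = 5929 ≡ 96 (mod 307)
153 = 128 + 16 + 8 + 1 in binary powers of 2.
So 6^153 ≡ 96 · 54 · 19 · 6 ≡ 1 (mod 307).
Since 6^d ≡ 1 (mod 307), base 6 does not prove 307 composite.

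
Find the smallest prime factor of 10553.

61

10553 is odd.
Digit sum 14, not divisible by 3.
Ends in 3: not divisible by 5.
7: 10553 = 7·1507 + 4
11: 10553 = 11·959 + 4
13: 10553 = 13·811 + 10
17: 10553 = 17·620 + 13
19: 10553 = 19·555 + 8
23: 10553 = 23·458 + 19
29: 10553 = 29·363 + 26
31: 10553 = 31·340 + 13
37: 10553 = 37·285 + 8
41: 10553 = 41·257 + 16
43: 10553 = 43·245 + 18
47: 10553 = 47·224 + 25
53: 10553 = 53·199 + 6
59: 10553 = 59·178 + 51
61: 10553 = 61·173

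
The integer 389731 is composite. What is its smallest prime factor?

29

389731 is odd.
Digit sum 31, not divisible by 3.
Ends in 1: not divisible by 5.
7: 389731 = 7·55675 + 6
11: 389731 = 11·35430 + 1
13: 389731 = 13·29979 + 4
17: 389731 = 17·22925 + 6
19: 389731 = 19·20512 + 3
23: 389731 = 23·16944 + 19
29: 389731 = 29·13439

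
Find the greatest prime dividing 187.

17

187 = 11 · 17
17 is prime.
So 187 = 11 · 17; the largest prime factor is 17.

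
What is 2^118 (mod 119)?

2^1 ≡ 2 (mod 119)
2^2 ≡ 2^2 = 4 ≡ 4 (mod 119)
2^4 ≡ 4^2 = 16 ≡ 16 (mod 119)
2^8 ≡ 16^2 = 256 ≡ 18 (mod 119)
2^16 ≡ 18^2 = 324 ≡ 86 (mod 119)
2^32 ≡ 86^2 = 7396 ≡ 18 (mod 119)
2^64 ≡ 18^2 = 324 ≡ 86 (mod 119)
118 = 64 + 32 + 16 + 4 + 2 in binary powers of 2.
So 2^118 ≡ 86 · 18 · 86 · 16 · 4 ≡ 30 (mod 119).
Since 30 ≠ 1, base 2 is a Fermat witness: 119 is composite.

30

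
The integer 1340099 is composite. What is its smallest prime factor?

1340099 is odd.
Digit sum 26, not divisible by 3.
Ends in 9: not divisible by 5.
7: 1340099 = 7·191442 + 5
11: 1340099 = 11·121827 + 2
13: 1340099 = 13·103084 + 7
17: 1340099 = 17·78829 + 6
19: 1340099 = 19·70531 + 10
23: 1340099 = 23·58265 + 4
29: 1340099 = 29·46210 + 9
31: 1340099 = 31·43229

31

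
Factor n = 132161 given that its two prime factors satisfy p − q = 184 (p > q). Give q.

Since p = q + 184, we have 132161 = q(q + 184), so q² + 184q − 132161 = 0.
Discriminant: 184² + 4·132161 = 33856 + 528644 = 562500; √562500 = 750.
q = (−184 + 750)/2 = 283, and p = q + 184 = 467.
Check: 283 · 467 = 132161.

283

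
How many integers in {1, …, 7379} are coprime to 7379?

Factor: 7379 = 47 · 157.
φ(7379) = (47−1) · (157−1) = 46 · 156 = 7176.

7176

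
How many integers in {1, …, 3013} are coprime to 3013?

2860

Factor: 3013 = 23 · 131.
φ(3013) = (23−1) · (131−1) = 22 · 130 = 2860.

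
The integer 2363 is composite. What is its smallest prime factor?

2363 is odd.
Digit sum 14, not divisible by 3.
Ends in 3: not divisible by 5.
7: 2363 = 7·337 + 4
11: 2363 = 11·214 + 9
13: 2363 = 13·181 + 10
17: 2363 = 17·139

17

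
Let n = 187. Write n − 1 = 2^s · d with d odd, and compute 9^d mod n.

187 − 1 = 186 = 2^1 · 93, so d = 93.
9^1 ≡ 9 (mod 187)
9^2 ≡ 9^2 = 81 ≡ 81 (mod 187)
9^4 ≡ 81^2 = 6561 ≡ 16 (mod 187)
9^8 ≡ 16^2 = 256 ≡ 69 (mod 187)
9^16 ≡ 69^2 = 4761 ≡ 86 (mod 187)
9^32 ≡ 86^2 = 7396 ≡ 103 (mod 187)
9^64 ≡ 103^2 = 10609 ≡ 137 (mod 187)
93 = 64 + 16 + 8 + 4 + 1 in binary powers of 2.
So 9^93 ≡ 137 · 86 · 69 · 16 · 9 ≡ 25 (mod 187).
Squaring chain: 25; never reaches −1, so base 9 is a Miller–Rabin witness that 187 is composite.

25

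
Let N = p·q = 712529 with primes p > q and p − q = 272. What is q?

Since p = q + 272, we have 712529 = q(q + 272), so q² + 272q − 712529 = 0.
Discriminant: 272² + 4·712529 = 73984 + 2850116 = 2924100; √2924100 = 1710.
q = (−272 + 1710)/2 = 719, and p = q + 272 = 991.
Check: 719 · 991 = 712529.

719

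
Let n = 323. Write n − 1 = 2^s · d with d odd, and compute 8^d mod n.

323 − 1 = 322 = 2^1 · 161, so d = 161.
8^1 ≡ 8 (mod 323)
8^2 ≡ 8^2 = 64 ≡ 64 (mod 323)
8^4 ≡ 64^2 = 4096 ≡ 220 (mod 323)
8^8 ≡ 220^2 = 48400 ≡ 273 (mod 323)
8^16 ≡ 273^2 = 74529 ≡ 239 (mod 323)
8^32 ≡ 239^2 = 57121 ≡ 273 (mod 323)
8^64 ≡ 273^2 = 74529 ≡ 239 (mod 323)
8^128 ≡ 239^2 = 57121 ≡ 273 (mod 323)
161 = 128 + 32 + 1 in binary powers of 2.
So 8^161 ≡ 273 · 273 · 8 ≡ 297 (mod 323).
Squaring chain: 297; never reaches −1, so base 8 is a Miller–Rabin witness that 323 is composite.

297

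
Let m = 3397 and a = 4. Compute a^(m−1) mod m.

2197

4^1 ≡ 4 (mod 3397)
4^2 ≡ 4^2 = 16 ≡ 16 (mod 3397)
4^4 ≡ 16^2 = 256 ≡ 256 (mod 3397)
4^8 ≡ 256^2 = 65536 ≡ 993 (mod 3397)
4^16 ≡ 993^2 = 986049 ≡ 919 (mod 3397)
4^32 ≡ 919^2 = 844561 ≡ 2105 (mod 3397)
4^64 ≡ 2105^2 = 4431025 ≡ 1337 (mod 3397)
4^128 ≡ 1337^2 = 1787569 ≡ 747 (mod 3397)
4^256 ≡ 747^2 = 558009 ≡ 901 (mod 3397)
4^512 ≡ 901^2 = 811801 ≡ 3315 (mod 3397)
4^1024 ≡ 3315^2 = 10989225 ≡ 3327 (mod 3397)
4^2048 ≡ 3327^2 = 11068929 ≡ 1503 (mod 3397)
3396 = 2048 + 1024 + 256 + 64 + 4 in binary powers of 2.
So 4^3396 ≡ 1503 · 3327 · 901 · 1337 · 256 ≡ 2197 (mod 3397).
Since 2197 ≠ 1, base 4 is a Fermat witness: 3397 is composite.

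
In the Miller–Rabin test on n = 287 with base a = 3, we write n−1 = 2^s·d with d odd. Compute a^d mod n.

287 − 1 = 286 = 2^1 · 143, so d = 143.
3^1 ≡ 3 (mod 287)
3^2 ≡ 3^2 = 9 ≡ 9 (mod 287)
3^4 ≡ 9^2 = 81 ≡ 81 (mod 287)
3^8 ≡ 81^2 = 6561 ≡ 247 (mod 287)
3^16 ≡ 247^2 = 61009 ≡ 165 (mod 287)
3^32 ≡ 165^2 = 27225 ≡ 247 (mod 287)
3^64 ≡ 247^2 = 61009 ≡ 165 (mod 287)
3^128 ≡ 165^2 = 27225 ≡ 247 (mod 287)
143 = 128 + 8 + 4 + 2 + 1 in binary powers of 2.
So 3^143 ≡ 247 · 247 · 81 · 9 · 3 ≡ 96 (mod 287).
Squaring chain: 96; never reaches −1, so base 3 is a Miller–Rabin witness that 287 is composite.

96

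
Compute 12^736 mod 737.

639

12^1 ≡ 12 (mod 737)
12^2 ≡ 12^2 = 144 ≡ 144 (mod 737)
12^4 ≡ 144^2 = 20736 ≡ 100 (mod 737)
12^8 ≡ 100^2 = 10000 ≡ 419 (mod 737)
12^16 ≡ 419^2 = 175561 ≡ 155 (mod 737)
12^32 ≡ 155^2 = 24025 ≡ 441 (mod 737)
12^64 ≡ 441^2 = 194481 ≡ 650 (mod 737)
12^128 ≡ 650^2 = 422500 ≡ 199 (mod 737)
12^256 ≡ 199^2 = 39601 ≡ 540 (mod 737)
12^512 ≡ 540^2 = 291600 ≡ 485 (mod 737)
736 = 512 + 128 + 64 + 32 in binary powers of 2.
So 12^736 ≡ 485 · 199 · 650 · 441 ≡ 639 (mod 737).
Since 639 ≠ 1, base 12 is a Fermat witness: 737 is composite.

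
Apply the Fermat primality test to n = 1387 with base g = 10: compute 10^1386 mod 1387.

10^1 ≡ 10 (mod 1387)
10^2 ≡ 10^2 = 100 ≡ 100 (mod 1387)
10^4 ≡ 100^2 = 10000 ≡ 291 (mod 1387)
10^8 ≡ 291^2 = 84681 ≡ 74 (mod 1387)
10^16 ≡ 74^2 = 5476 ≡ 1315 (mod 1387)
10^32 ≡ 1315^2 = 1729225 ≡ 1023 (mod 1387)
10^64 ≡ 1023^2 = 1046529 ≡ 731 (mod 1387)
10^128 ≡ 731^2 = 534361 ≡ 366 (mod 1387)
10^256 ≡ 366^2 = 133956 ≡ 804 (mod 1387)
10^512 ≡ 804^2 = 646416 ≡ 74 (mod 1387)
10^1024 ≡ 74^2 = 5476 ≡ 1315 (mod 1387)
1386 = 1024 + 256 + 64 + 32 + 8 + 2 in binary powers of 2.
So 10^1386 ≡ 1315 · 804 · 731 · 1023 · 74 · 100 ≡ 1122 (mod 1387).
Since 1122 ≠ 1, base 10 is a Fermat witness: 1387 is composite.

1122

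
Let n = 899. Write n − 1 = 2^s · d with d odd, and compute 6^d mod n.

615

899 − 1 = 898 = 2^1 · 449, so d = 449.
6^1 ≡ 6 (mod 899)
6^2 ≡ 6^2 = 36 ≡ 36 (mod 899)
6^4 ≡ 36^2 = 1296 ≡ 397 (mod 899)
6^8 ≡ 397^2 = 157609 ≡ 284 (mod 899)
6^16 ≡ 284^2 = 80656 ≡ 645 (mod 899)
6^32 ≡ 645^2 = 416025 ≡ 687 (mod 899)
6^64 ≡ 687^2 = 471969 ≡ 893 (mod 899)
6^128 ≡ 893^2 = 797449 ≡ 36 (mod 899)
6^256 ≡ 36^2 = 1296 ≡ 397 (mod 899)
449 = 256 + 128 + 64 + 1 in binary powers of 2.
So 6^449 ≡ 397 · 36 · 893 · 6 ≡ 615 (mod 899).
Squaring chain: 615; never reaches −1, so base 6 is a Miller–Rabin witness that 899 is composite.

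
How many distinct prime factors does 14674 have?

4

14674 = 2 · 7337
7337 = 11 · 667
667 = 23 · 29
14674 = 2 · 11 · 23 · 29, which has 4 distinct prime factors.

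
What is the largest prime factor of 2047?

2047 = 23 · 89
89 is prime.
So 2047 = 23 · 89; the largest prime factor is 89.

89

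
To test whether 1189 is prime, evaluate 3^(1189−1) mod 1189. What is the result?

3^1 ≡ 3 (mod 1189)
3^2 ≡ 3^2 = 9 ≡ 9 (mod 1189)
3^4 ≡ 9^2 = 81 ≡ 81 (mod 1189)
3^8 ≡ 81^2 = 6561 ≡ 616 (mod 1189)
3^16 ≡ 616^2 = 379456 ≡ 165 (mod 1189)
3^32 ≡ 165^2 = 27225 ≡ 1067 (mod 1189)
3^64 ≡ 1067^2 = 1138489 ≡ 616 (mod 1189)
3^128 ≡ 616^2 = 379456 ≡ 165 (mod 1189)
3^256 ≡ 165^2 = 27225 ≡ 1067 (mod 1189)
3^512 ≡ 1067^2 = 1138489 ≡ 616 (mod 1189)
3^1024 ≡ 616^2 = 379456 ≡ 165 (mod 1189)
1188 = 1024 + 128 + 32 + 4 in binary powers of 2.
So 3^1188 ≡ 165 · 165 · 1067 · 81 ≡ 1147 (mod 1189).
Since 1147 ≠ 1, base 3 is a Fermat witness: 1189 is composite.

1147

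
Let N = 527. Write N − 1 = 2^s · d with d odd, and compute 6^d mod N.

527 − 1 = 526 = 2^1 · 263, so d = 263.
6^1 ≡ 6 (mod 527)
6^2 ≡ 6^2 = 36 ≡ 36 (mod 527)
6^4 ≡ 36^2 = 1296 ≡ 242 (mod 527)
6^8 ≡ 242^2 = 58564 ≡ 67 (mod 527)
6^16 ≡ 67^2 = 4489 ≡ 273 (mod 527)
6^32 ≡ 273^2 = 74529 ≡ 222 (mod 527)
6^64 ≡ 222^2 = 49284 ≡ 273 (mod 527)
6^128 ≡ 273^2 = 74529 ≡ 222 (mod 527)
6^256 ≡ 222^2 = 49284 ≡ 273 (mod 527)
263 = 256 + 4 + 2 + 1 in binary powers of 2.
So 6^263 ≡ 273 · 242 · 36 · 6 ≡ 150 (mod 527).
Squaring chain: 150; never reaches −1, so base 6 is a Miller–Rabin witness that 527 is composite.

150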